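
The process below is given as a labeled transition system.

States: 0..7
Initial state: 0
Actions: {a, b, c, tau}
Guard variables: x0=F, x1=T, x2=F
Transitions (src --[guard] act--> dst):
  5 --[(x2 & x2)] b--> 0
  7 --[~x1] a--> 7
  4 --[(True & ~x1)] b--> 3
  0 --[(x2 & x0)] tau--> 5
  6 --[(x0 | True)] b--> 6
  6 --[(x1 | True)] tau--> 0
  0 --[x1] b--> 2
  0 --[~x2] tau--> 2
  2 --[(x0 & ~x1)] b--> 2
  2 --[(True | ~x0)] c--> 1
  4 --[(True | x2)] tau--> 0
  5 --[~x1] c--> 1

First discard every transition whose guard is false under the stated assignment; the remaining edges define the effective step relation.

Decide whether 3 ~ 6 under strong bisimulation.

Answer: NOT BISIMILAR

Analysis:
Refine partition for ~:
  π0 = {{0,1,2,3,4,5,6,7}}
  π1 = {{0,6},{1,3,5,7},{2},{4}}
  π2 = {{0},{1,3,5,7},{2},{4},{6}}
stable after 3 split(s): 5 block(s)
3∈{1,3,5,7}, 6∈{6}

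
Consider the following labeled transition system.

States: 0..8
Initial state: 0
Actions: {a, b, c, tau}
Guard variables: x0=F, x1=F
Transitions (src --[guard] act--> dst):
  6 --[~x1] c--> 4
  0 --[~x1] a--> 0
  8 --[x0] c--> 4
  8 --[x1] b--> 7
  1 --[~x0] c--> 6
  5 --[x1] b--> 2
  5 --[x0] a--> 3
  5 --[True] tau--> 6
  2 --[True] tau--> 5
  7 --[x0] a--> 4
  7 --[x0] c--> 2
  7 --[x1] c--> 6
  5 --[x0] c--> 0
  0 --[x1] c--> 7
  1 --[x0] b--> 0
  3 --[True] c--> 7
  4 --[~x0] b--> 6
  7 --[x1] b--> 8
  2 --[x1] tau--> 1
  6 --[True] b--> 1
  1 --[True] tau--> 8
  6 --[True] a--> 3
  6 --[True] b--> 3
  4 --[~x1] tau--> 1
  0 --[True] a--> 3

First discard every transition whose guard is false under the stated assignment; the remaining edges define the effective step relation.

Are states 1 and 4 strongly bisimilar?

Answer: NOT BISIMILAR

Working:
Refine partition for ~:
  P[0] = {{0,1,2,3,4,5,6,7,8}}
  P[1] = {{0},{1},{2,5},{3},{4},{6},{7,8}}
  P[2] = {{0},{1},{2},{3},{4},{5},{6},{7,8}}
stable after 3 split(s): 8 block(s)
class of 1: {1}; class of 4: {4}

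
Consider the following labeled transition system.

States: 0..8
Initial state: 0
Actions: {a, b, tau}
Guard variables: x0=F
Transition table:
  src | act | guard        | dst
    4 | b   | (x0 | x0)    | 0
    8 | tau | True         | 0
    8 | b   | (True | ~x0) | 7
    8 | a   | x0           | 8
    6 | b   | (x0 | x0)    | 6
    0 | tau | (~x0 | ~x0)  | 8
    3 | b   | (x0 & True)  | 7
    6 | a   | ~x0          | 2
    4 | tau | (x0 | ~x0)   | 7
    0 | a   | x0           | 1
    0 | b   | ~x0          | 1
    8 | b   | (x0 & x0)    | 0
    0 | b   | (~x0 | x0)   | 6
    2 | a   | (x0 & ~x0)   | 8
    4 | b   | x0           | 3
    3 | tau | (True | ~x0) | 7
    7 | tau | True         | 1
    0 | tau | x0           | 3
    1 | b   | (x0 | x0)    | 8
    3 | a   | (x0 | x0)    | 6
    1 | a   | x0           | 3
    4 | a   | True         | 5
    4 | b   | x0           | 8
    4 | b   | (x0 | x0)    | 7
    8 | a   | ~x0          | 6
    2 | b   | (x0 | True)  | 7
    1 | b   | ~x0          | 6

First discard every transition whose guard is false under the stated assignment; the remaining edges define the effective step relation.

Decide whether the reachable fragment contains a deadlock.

Answer: DEADLOCK-FREE

Working:
Reach set: {0,1,2,6,7,8}
  0: b→1  b→6  tau→8  [3 exit(s)]
  1: b→6  [1 exit(s)]
  2: b→7  [1 exit(s)]
  6: a→2  [1 exit(s)]
  7: tau→1  [1 exit(s)]
  8: a→6  b→7  tau→0  [3 exit(s)]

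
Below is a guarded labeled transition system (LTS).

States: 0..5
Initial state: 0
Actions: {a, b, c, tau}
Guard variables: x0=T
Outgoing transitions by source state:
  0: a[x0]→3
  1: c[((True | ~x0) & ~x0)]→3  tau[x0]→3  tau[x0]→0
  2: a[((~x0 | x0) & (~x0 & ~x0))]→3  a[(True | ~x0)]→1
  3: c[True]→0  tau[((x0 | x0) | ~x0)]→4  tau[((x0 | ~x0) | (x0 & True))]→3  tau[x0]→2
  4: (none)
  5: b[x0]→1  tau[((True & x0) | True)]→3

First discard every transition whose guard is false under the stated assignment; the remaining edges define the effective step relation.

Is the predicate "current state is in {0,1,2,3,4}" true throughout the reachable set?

Allowed set {0,1,2,3,4}
R = {0,1,2,3,4}
  0: ok
  1: ok
  2: ok
  3: ok
  4: ok

Answer: INVARIANT HOLDS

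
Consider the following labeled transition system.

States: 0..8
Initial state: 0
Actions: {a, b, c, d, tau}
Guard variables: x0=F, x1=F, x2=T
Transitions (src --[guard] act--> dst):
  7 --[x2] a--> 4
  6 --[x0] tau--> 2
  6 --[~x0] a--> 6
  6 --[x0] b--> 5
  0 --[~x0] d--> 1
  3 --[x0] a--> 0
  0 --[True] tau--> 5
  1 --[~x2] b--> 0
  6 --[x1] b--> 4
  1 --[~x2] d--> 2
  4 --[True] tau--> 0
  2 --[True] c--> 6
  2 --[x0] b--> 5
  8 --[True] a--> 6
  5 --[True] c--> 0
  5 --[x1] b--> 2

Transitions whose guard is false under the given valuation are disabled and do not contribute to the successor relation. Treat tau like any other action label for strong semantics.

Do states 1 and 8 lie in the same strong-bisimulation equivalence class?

Refine partition for ~:
  π0 = {{0,1,2,3,4,5,6,7,8}}
  π1 = {{0},{1,3},{2,5},{4},{6,7,8}}
  π2 = {{0},{1,3},{2},{4},{5},{6,8},{7}}
stable after 3 split(s): 7 block(s)
class of 1: {1,3}; class of 8: {6,8}

Answer: NOT BISIMILAR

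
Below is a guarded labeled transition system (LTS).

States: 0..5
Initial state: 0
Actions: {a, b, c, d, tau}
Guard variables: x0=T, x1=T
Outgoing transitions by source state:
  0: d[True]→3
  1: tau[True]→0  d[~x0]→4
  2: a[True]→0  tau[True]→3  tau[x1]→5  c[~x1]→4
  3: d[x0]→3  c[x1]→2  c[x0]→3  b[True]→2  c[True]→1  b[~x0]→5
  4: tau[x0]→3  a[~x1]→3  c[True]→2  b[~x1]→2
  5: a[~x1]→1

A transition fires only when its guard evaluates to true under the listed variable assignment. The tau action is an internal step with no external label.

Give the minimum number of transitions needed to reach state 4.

Layered search for 4:
  depth 0: {0}
  depth 1: {3}
  depth 2: {1,2}
  depth 3: {5}
4 never appears.

Answer: UNREACHABLE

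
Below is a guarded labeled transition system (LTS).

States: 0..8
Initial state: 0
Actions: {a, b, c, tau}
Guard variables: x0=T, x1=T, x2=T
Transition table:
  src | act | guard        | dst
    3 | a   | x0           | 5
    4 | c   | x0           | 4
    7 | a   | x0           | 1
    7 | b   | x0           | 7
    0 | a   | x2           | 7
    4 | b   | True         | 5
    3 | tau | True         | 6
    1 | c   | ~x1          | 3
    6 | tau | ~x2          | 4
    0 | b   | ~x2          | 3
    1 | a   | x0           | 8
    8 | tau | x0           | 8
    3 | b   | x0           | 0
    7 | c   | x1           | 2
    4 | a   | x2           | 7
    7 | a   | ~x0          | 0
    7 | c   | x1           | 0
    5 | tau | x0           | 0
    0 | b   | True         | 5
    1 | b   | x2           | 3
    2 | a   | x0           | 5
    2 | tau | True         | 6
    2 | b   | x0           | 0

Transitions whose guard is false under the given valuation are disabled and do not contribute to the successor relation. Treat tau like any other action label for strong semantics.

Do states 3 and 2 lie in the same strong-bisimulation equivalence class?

Answer: BISIMILAR

Working:
Refine partition for ~:
  round 0: {{0,1,2,3,4,5,6,7,8}}
  round 1: {{0,1},{2,3},{4,7},{5,8},{6}}
  round 2: {{0},{1},{2,3},{4},{5},{6},{7},{8}}
8 equivalence class(es) (converged in 3)
3∈{2,3}, 2∈{2,3}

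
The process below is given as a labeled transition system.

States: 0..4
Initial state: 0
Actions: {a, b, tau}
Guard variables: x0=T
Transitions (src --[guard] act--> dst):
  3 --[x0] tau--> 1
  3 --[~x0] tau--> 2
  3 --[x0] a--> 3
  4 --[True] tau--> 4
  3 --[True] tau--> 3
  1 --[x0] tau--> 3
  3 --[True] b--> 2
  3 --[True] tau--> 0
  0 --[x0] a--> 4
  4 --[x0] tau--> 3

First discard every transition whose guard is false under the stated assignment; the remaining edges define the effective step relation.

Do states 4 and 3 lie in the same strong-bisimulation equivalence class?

Bisimulation quotient by refinement:
  P[0] = {{0,1,2,3,4}}
  P[1] = {{0},{1,4},{2},{3}}
  P[2] = {{0},{1},{2},{3},{4}}
stable after 3 split(s): 5 block(s)
[4]={4}  [3]={3}

Answer: NOT BISIMILAR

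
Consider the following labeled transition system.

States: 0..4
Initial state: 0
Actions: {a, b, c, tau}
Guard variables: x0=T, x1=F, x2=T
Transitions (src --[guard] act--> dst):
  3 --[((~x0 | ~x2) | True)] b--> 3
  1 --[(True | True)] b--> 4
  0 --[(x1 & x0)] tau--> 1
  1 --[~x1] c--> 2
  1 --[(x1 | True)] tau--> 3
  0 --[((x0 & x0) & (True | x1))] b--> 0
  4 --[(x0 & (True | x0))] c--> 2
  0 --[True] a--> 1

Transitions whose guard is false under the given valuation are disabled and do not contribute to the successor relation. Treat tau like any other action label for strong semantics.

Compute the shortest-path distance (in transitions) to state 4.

Answer: 2

Analysis:
Layered search for 4:
  Layer 0: {0}
  Layer 1: {1}
  Layer 2: {2,3,4}
first hit 4 at d=2 via a·b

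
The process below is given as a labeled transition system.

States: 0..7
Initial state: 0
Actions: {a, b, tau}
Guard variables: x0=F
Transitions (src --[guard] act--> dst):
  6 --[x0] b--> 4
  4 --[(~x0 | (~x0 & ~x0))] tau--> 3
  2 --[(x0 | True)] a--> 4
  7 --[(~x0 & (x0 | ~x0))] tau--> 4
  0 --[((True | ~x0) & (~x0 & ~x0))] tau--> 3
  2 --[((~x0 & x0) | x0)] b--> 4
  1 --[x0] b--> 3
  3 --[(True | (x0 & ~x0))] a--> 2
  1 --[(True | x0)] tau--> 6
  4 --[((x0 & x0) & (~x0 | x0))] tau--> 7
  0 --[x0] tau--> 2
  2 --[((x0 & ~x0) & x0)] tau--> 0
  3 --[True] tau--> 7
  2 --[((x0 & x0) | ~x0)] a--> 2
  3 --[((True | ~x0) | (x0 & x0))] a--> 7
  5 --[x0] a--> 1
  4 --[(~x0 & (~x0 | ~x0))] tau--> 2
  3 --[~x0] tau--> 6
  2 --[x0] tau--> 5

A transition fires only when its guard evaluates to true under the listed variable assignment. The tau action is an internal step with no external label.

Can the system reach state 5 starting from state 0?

Answer: UNREACHABLE

Trace:
After dropping false guards: 11 live edges.
L0 = {0}
L1 = {3}  cumulative {0,3}
L2 = {2,6,7}  cumulative {0,2,3,6,7}
L3 = {4}  cumulative {0,2,3,4,6,7}
Reachable = {0,2,3,4,6,7}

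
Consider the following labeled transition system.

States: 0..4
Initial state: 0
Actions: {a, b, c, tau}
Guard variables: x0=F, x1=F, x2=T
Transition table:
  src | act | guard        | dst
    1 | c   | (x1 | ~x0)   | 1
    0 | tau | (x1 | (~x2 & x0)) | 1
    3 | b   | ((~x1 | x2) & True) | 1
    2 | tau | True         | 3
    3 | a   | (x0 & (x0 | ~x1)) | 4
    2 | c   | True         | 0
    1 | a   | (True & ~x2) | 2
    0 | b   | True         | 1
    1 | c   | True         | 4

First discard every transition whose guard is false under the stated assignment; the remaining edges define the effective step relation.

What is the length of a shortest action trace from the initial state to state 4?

Breadth-first toward 4:
  Layer 0: {0}
  Layer 1: {1}
  Layer 2: {4}
depth(4)=2, e.g. b·c

Answer: 2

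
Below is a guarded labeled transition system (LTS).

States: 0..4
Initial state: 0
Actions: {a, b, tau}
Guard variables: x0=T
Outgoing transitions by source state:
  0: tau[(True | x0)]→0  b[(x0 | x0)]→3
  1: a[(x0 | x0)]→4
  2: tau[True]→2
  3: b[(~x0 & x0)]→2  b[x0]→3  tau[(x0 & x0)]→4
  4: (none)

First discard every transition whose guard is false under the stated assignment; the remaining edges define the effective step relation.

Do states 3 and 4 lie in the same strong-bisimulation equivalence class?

Answer: NOT BISIMILAR

Working:
Bisimulation quotient by refinement:
  round 0: {{0,1,2,3,4}}
  round 1: {{0,3},{1},{2},{4}}
  round 2: {{0},{1},{2},{3},{4}}
stable after 3 split(s): 5 block(s)
3∈{3}, 4∈{4}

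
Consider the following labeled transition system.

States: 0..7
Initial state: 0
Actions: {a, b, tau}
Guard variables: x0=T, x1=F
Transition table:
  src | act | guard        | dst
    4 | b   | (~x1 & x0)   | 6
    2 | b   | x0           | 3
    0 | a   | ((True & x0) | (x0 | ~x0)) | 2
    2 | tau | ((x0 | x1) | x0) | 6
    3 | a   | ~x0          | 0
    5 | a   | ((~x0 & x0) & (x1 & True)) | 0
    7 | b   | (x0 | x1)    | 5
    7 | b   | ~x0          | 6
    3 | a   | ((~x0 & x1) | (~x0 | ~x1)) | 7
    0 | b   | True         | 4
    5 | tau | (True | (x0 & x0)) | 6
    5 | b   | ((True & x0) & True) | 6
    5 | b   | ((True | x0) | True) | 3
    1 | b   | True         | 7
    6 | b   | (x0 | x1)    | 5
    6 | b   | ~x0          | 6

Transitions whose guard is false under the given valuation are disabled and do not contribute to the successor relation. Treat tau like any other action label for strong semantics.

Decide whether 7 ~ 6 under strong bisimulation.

Answer: BISIMILAR

Working:
Bisimulation quotient by refinement:
  round 0: {{0,1,2,3,4,5,6,7}}
  round 1: {{0},{1,4,6,7},{2,5},{3}}
  round 2: {{0},{1,4},{2},{3},{5},{6,7}}
6 equivalence class(es) (converged in 3)
7∈{6,7}, 6∈{6,7}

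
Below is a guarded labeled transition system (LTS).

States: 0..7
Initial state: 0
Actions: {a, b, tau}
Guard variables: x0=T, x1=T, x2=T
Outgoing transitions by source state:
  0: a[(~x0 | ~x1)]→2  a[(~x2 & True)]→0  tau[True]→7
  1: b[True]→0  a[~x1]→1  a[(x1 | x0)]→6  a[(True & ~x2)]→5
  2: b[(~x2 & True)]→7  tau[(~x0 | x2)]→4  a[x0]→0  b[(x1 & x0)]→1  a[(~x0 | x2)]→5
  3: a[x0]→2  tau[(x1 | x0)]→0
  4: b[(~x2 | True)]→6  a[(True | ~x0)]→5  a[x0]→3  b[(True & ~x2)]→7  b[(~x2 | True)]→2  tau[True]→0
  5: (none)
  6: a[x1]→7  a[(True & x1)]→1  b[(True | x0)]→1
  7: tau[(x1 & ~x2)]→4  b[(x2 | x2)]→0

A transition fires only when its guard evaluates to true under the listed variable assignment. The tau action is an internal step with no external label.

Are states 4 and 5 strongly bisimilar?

Answer: NOT BISIMILAR

Analysis:
Bisimulation quotient by refinement:
  π0 = {{0,1,2,3,4,5,6,7}}
  π1 = {{0},{1,6},{2,4},{3},{5},{7}}
  π2 = {{0},{1},{2},{3},{4},{5},{6},{7}}
stable after 3 split(s): 8 block(s)
4∈{4}, 5∈{5}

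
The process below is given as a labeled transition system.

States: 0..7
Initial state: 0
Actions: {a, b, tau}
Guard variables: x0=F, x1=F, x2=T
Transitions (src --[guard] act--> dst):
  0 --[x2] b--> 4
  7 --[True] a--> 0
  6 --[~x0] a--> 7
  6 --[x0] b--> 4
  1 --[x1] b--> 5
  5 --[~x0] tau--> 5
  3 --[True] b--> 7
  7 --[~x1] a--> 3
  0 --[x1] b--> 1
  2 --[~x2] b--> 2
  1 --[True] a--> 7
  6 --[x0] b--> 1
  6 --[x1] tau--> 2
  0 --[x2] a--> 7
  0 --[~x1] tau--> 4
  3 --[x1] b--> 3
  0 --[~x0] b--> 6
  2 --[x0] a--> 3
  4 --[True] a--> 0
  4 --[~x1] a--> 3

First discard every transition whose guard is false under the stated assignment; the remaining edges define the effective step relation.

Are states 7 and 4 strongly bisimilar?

Answer: BISIMILAR

Trace:
Bisimulation quotient by refinement:
  π0 = {{0,1,2,3,4,5,6,7}}
  π1 = {{0},{1,4,6,7},{2},{3},{5}}
  π2 = {{0},{1,6},{2},{3},{4,7},{5}}
6 equivalence class(es) (converged in 3)
7∈{4,7}, 4∈{4,7}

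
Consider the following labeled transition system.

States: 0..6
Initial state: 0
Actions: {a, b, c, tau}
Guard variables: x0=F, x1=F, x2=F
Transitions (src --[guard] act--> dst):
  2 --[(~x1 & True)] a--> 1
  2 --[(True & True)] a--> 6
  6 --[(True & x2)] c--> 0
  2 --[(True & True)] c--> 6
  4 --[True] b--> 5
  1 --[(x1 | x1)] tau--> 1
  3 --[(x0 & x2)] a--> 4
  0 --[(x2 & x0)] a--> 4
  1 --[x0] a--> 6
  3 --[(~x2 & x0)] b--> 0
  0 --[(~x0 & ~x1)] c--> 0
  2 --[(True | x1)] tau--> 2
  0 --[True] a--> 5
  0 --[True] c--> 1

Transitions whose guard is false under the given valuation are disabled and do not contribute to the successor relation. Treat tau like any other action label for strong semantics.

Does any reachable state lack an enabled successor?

Reach set: {0,1,5}
  0: a→5  c→0  c→1  [3 exit(s)]
  1: ∅  [STUCK]
  5: ∅  [STUCK]
Path to 1: c

Answer: DEADLOCK at state 1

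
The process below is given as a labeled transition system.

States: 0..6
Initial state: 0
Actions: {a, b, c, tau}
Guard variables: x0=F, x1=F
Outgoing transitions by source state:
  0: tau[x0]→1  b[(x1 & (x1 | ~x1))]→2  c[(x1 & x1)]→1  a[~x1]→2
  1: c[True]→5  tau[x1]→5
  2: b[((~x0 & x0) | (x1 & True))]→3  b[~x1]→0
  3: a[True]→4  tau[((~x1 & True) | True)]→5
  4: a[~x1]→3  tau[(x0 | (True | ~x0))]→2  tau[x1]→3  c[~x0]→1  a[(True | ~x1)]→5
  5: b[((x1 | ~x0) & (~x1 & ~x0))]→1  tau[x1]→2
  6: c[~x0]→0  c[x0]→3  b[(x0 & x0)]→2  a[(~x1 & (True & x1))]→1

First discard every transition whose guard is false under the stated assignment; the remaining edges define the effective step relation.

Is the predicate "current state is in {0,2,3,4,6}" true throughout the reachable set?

Safe = {0,2,3,4,6}
R = {0,2}
  0: ok
  2: ok

Answer: INVARIANT HOLDS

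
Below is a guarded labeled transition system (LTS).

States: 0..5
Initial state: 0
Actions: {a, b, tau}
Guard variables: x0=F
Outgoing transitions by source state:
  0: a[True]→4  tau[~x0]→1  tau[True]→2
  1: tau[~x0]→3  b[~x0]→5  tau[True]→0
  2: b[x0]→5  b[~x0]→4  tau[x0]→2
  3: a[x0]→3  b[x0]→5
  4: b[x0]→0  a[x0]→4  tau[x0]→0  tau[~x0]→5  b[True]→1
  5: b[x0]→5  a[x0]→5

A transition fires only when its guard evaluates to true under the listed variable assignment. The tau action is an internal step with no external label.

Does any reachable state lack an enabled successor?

Reachable = {0,1,2,3,4,5}
  0: a→4  tau→1  tau→2  [deg 3]
  1: b→5  tau→0  tau→3  [deg 3]
  2: b→4  [deg 1]
  3: ∅  [no exit]
  4: b→1  tau→5  [deg 2]
  5: ∅  [no exit]
Path to 3: tau·tau

Answer: DEADLOCK at state 3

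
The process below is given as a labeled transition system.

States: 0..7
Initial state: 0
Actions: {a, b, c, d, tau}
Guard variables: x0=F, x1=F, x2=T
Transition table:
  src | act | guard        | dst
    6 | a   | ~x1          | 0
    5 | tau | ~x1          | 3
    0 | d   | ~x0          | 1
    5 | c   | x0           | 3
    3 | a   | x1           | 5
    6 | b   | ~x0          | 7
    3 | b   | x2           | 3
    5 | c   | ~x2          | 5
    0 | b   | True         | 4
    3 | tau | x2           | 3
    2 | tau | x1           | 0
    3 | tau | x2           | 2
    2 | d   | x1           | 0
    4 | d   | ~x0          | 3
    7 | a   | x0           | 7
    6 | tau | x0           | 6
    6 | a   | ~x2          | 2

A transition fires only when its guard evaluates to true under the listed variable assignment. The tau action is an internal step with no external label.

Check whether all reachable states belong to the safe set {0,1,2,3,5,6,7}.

Safe = {0,1,2,3,5,6,7}
Reachable = {0,1,2,3,4}
  0: safe
  1: safe
  2: safe
  3: safe
  4: VIOLATES
reach 4 via b — violates

Answer: INVARIANT VIOLATED at state 4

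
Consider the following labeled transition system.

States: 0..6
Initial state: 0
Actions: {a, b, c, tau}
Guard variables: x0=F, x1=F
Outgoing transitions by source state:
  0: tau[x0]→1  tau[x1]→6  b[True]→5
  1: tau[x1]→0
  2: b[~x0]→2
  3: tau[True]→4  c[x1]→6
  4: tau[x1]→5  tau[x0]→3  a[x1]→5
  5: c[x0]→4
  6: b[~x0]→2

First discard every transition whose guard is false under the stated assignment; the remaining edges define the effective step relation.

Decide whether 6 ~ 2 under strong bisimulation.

Compute ~ classes (split until stable):
  P[0] = {{0,1,2,3,4,5,6}}
  P[1] = {{0,2,6},{1,4,5},{3}}
  P[2] = {{0},{1,4,5},{2,6},{3}}
Fixed point at round 3; 4 class(es).
6∈{2,6}, 2∈{2,6}

Answer: BISIMILAR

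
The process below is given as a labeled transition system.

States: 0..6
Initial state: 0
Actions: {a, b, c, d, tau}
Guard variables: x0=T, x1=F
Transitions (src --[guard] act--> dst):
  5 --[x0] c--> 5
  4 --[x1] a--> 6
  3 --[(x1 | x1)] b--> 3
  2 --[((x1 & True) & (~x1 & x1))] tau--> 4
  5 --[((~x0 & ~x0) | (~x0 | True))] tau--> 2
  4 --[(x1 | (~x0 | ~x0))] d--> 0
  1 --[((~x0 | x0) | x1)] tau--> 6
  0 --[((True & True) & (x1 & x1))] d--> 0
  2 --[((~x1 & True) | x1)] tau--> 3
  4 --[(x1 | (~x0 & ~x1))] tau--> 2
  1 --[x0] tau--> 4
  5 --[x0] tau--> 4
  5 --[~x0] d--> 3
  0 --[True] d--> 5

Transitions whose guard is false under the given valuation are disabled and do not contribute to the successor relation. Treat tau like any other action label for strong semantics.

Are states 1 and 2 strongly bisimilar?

Answer: BISIMILAR

Working:
Refine partition for ~:
  round 0: {{0,1,2,3,4,5,6}}
  round 1: {{0},{1,2},{3,4,6},{5}}
4 equivalence class(es) (converged in 2)
[1]={1,2}  [2]={1,2}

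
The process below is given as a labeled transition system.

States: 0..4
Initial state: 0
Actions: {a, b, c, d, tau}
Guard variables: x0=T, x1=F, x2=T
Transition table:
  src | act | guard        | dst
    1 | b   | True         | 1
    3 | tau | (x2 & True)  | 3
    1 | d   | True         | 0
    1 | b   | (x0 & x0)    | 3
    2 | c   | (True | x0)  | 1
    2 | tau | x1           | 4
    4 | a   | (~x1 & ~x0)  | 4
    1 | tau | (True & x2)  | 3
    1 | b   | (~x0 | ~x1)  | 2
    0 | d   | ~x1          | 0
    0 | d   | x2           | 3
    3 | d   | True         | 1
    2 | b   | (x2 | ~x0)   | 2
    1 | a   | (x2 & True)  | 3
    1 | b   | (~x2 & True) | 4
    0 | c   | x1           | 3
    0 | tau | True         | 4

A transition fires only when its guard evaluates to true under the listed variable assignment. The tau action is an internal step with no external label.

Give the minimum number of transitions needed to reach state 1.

Answer: 2

Analysis:
BFS to 1:
  L0 = {0}
  L1 = {3,4}
  L2 = {1}
depth(1)=2, e.g. d·d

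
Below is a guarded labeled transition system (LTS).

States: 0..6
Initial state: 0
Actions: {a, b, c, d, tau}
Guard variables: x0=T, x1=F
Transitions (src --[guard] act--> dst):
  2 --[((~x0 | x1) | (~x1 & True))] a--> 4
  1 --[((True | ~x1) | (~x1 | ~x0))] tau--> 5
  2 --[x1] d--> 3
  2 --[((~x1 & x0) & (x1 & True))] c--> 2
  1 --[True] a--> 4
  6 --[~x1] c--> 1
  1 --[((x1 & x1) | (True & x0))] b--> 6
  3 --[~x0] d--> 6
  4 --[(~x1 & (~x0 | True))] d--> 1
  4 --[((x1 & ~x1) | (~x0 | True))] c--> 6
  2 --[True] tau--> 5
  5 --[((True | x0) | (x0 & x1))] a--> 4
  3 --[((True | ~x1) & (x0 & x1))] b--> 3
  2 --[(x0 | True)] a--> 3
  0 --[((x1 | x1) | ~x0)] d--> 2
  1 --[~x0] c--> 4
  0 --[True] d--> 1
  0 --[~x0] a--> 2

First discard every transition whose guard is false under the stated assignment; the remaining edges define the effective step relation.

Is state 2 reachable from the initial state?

Answer: UNREACHABLE

Analysis:
After dropping false guards: 11 live edges.
Layer 0: {0}
Layer 1: {1}  cumulative {0,1}
Layer 2: {4,5,6}  cumulative {0,1,4,5,6}
Reach set: {0,1,4,5,6}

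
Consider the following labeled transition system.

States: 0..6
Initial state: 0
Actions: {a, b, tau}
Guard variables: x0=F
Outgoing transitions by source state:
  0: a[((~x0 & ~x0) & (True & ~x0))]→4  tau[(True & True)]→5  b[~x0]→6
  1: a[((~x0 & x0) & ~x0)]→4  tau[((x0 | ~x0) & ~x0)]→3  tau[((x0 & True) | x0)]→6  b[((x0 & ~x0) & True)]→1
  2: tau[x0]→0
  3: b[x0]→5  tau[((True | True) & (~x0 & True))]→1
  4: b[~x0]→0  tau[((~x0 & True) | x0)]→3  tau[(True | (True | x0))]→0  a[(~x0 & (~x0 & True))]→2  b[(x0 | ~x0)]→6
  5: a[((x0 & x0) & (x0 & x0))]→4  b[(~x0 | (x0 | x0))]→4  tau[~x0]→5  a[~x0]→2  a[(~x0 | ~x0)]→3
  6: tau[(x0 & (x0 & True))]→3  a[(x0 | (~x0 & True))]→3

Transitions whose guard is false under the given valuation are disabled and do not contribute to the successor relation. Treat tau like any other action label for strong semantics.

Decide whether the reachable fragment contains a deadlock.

Reach set: {0,1,2,3,4,5,6}
  0: a→4  b→6  tau→5  [deg 3]
  1: tau→3  [deg 1]
  2: ∅  [no exit]
  3: tau→1  [deg 1]
  4: a→2  b→0  b→6  tau→0  tau→3  [deg 5]
  5: a→2  a→3  b→4  tau→5  [deg 4]
  6: a→3  [deg 1]
Path to 2: a·a

Answer: DEADLOCK at state 2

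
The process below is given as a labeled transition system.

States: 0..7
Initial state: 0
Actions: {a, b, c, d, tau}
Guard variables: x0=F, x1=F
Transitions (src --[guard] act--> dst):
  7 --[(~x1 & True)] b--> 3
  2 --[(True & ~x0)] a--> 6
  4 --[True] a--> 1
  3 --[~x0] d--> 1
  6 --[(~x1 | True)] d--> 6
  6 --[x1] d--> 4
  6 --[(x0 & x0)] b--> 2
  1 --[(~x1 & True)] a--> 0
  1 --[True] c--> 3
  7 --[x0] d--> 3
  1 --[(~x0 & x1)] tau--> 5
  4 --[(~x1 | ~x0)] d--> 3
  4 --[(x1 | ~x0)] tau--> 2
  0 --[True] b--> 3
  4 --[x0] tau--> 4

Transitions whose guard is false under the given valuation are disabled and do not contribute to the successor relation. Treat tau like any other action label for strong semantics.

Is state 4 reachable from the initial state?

Answer: UNREACHABLE

Trace:
After dropping false guards: 10 live edges.
Layer 0: {0}
Layer 1: {3}  now seen {0,3}
Layer 2: {1}  now seen {0,1,3}
Reach set: {0,1,3}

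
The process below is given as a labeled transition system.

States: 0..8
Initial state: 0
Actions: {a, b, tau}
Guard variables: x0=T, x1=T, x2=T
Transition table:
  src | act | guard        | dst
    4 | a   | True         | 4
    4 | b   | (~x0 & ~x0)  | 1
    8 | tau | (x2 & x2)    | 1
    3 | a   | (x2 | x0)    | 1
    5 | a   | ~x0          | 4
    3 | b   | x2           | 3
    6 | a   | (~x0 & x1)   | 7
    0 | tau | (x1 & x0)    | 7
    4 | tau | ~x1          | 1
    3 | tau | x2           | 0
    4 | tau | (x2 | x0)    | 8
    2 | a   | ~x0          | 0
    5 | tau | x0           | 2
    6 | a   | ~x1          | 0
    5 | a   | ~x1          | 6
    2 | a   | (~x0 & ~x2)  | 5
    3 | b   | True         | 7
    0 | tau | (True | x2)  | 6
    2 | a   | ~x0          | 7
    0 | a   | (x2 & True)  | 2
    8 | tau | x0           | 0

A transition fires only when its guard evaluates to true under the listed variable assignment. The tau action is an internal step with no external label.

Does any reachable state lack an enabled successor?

Answer: DEADLOCK at state 2

Analysis:
Reach set: {0,2,6,7}
  0: a→2  tau→6  tau→7  [3 exit(s)]
  2: ∅  [STUCK]
  6: ∅  [STUCK]
  7: ∅  [STUCK]
trace reaching 2: a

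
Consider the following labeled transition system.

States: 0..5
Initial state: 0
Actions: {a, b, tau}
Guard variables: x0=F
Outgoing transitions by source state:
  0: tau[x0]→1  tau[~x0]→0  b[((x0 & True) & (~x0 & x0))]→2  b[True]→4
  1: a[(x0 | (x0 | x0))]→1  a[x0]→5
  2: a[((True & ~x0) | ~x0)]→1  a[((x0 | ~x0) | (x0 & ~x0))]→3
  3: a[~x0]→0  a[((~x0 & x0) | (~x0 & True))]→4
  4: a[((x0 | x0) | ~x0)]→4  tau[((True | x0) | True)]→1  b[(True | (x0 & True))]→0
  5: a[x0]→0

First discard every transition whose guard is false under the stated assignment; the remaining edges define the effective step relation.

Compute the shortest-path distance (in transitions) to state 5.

Answer: UNREACHABLE

Trace:
Breadth-first toward 5:
  depth 0: {0}
  depth 1: {4}
  depth 2: {1}
5 never appears.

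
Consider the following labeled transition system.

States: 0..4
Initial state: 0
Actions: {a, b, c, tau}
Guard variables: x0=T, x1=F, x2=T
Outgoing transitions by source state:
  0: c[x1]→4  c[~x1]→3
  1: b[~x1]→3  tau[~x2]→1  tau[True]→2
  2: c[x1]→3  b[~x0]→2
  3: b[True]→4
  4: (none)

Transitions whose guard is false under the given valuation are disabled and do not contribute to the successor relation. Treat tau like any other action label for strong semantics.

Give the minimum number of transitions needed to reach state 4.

Answer: 2

Analysis:
Layered search for 4:
  Layer 0: {0}
  Layer 1: {3}
  Layer 2: {4}
depth(4)=2, e.g. c·b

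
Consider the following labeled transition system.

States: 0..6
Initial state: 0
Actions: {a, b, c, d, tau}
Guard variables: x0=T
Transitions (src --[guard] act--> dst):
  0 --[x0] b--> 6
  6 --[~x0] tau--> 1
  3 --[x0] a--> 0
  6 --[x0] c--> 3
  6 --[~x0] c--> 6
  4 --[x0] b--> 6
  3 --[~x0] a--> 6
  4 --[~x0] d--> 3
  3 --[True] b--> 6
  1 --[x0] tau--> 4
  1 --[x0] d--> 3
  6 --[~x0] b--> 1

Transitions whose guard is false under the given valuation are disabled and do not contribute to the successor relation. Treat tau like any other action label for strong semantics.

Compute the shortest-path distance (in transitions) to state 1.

Breadth-first toward 1:
  depth 0: {0}
  depth 1: {6}
  depth 2: {3}
1 never appears.

Answer: UNREACHABLE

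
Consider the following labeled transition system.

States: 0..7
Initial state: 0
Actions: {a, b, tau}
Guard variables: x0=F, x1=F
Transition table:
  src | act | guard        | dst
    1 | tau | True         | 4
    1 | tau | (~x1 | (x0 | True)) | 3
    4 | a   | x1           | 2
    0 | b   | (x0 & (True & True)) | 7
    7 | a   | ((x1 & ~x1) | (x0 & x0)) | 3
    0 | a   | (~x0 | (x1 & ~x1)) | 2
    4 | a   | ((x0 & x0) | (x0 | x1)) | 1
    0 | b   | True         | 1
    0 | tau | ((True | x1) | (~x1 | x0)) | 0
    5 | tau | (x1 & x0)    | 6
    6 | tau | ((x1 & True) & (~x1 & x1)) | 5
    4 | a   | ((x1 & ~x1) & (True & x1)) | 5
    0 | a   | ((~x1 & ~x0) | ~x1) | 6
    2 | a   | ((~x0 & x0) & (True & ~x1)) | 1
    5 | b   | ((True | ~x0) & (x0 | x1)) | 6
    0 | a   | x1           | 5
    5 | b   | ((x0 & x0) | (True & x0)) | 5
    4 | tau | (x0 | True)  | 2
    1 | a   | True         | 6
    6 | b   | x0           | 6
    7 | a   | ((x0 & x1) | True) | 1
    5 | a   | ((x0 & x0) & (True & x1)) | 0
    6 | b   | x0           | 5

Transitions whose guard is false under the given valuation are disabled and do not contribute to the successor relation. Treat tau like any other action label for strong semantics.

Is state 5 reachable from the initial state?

9 transition(s) survive guard evaluation.
Layer 0: {0}
Layer 1: {1,2,6}  now seen {0,1,2,6}
Layer 2: {3,4}  now seen {0,1,2,3,4,6}
R = {0,1,2,3,4,6}

Answer: UNREACHABLE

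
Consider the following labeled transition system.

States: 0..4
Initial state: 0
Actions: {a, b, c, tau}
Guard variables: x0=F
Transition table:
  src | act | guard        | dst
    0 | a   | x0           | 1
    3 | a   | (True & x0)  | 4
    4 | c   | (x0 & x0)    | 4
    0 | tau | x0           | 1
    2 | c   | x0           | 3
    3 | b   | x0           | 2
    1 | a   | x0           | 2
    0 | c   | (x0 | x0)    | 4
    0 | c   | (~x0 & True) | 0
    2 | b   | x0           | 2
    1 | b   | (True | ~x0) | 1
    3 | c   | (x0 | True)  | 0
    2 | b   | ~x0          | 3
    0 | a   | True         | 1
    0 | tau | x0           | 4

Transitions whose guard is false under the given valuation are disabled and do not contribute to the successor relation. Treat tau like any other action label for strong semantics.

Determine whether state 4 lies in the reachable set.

Answer: UNREACHABLE

Trace:
After dropping false guards: 5 live edges.
L0 = {0}
L1 = {1}  now seen {0,1}
R = {0,1}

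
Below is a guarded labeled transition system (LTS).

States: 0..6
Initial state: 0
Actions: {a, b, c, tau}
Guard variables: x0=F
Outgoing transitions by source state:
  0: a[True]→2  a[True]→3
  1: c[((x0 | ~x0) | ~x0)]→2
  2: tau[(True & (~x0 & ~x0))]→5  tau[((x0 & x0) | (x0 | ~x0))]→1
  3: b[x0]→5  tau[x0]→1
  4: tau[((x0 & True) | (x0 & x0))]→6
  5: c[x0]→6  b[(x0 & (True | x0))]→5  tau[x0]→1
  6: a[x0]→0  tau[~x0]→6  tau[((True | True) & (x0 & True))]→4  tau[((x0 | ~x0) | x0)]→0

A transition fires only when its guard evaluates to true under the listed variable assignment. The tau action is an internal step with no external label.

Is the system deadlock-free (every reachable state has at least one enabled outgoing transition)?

Answer: DEADLOCK at state 3

Analysis:
Reachable = {0,1,2,3,5}
  0: a→2  a→3  [2 out]
  1: c→2  [1 out]
  2: tau→1  tau→5  [2 out]
  3: ∅  [STUCK]
  5: ∅  [STUCK]
Path to 3: a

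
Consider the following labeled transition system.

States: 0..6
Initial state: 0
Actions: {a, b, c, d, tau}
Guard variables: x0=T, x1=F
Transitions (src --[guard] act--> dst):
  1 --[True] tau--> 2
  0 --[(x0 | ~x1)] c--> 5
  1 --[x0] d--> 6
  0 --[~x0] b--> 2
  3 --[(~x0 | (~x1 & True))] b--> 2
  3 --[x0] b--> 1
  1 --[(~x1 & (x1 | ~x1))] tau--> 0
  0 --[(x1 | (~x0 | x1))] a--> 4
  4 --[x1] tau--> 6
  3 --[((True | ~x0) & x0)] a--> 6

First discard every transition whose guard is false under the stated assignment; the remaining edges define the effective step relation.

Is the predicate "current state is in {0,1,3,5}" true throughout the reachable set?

Allowed set {0,1,3,5}
R = {0,5}
  0: safe
  5: safe

Answer: INVARIANT HOLDS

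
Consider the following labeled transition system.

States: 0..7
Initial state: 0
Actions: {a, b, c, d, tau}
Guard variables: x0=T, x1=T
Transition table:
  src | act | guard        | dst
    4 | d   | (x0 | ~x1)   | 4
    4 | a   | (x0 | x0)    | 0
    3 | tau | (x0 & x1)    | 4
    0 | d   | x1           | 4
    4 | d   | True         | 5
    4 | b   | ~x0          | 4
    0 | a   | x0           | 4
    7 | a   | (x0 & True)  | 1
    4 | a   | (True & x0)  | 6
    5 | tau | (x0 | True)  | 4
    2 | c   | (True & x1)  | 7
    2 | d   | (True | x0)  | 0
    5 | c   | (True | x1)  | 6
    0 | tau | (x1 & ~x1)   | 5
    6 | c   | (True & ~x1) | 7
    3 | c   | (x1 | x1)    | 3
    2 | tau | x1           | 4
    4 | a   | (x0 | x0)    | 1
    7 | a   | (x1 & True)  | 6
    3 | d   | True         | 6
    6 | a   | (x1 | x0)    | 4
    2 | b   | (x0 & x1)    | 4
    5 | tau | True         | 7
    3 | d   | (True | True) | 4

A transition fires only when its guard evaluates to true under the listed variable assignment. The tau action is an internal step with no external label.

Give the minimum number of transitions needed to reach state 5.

Answer: 2

Analysis:
Breadth-first toward 5:
  depth 0: {0}
  depth 1: {4}
  depth 2: {1,5,6}
first hit 5 at d=2 via a·d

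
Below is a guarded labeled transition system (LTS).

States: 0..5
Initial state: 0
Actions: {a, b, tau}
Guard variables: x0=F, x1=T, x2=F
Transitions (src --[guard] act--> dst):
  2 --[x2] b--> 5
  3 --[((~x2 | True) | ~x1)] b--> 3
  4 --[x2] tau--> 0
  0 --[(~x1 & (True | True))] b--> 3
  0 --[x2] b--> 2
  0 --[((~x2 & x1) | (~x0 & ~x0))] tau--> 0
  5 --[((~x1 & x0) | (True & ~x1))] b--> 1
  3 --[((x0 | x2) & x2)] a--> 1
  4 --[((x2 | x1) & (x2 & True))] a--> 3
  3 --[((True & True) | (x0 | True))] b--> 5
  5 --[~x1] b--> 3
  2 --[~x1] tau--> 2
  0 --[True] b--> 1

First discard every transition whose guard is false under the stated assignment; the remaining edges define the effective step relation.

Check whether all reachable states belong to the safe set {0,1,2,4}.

Answer: INVARIANT HOLDS

Trace:
Allowed set {0,1,2,4}
R = {0,1}
  0: ok
  1: ok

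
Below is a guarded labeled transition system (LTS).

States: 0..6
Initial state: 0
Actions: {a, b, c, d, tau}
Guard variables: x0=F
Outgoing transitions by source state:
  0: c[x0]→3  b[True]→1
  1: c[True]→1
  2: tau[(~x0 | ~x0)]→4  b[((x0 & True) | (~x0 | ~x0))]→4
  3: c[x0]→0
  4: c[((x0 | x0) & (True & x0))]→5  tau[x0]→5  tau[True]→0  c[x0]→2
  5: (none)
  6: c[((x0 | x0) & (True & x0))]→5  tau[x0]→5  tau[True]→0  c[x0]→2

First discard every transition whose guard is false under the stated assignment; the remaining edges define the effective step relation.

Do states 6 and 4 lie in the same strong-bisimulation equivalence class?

Bisimulation quotient by refinement:
  P[0] = {{0,1,2,3,4,5,6}}
  P[1] = {{0},{1},{2},{3,5},{4,6}}
stable after 2 split(s): 5 block(s)
6∈{4,6}, 4∈{4,6}

Answer: BISIMILAR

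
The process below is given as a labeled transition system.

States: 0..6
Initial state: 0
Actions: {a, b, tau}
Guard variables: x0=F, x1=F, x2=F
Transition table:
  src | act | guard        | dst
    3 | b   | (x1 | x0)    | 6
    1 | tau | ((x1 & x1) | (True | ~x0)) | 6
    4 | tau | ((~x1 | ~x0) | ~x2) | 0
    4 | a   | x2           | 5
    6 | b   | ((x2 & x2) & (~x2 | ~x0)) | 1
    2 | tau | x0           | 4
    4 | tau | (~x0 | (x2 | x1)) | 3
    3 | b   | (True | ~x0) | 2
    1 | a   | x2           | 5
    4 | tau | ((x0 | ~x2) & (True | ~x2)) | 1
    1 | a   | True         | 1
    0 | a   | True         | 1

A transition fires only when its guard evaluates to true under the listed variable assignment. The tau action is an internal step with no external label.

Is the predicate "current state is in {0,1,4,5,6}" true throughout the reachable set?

Answer: INVARIANT HOLDS

Analysis:
Safe = {0,1,4,5,6}
Reach set: {0,1,6}
  0: ok
  1: ok
  6: ok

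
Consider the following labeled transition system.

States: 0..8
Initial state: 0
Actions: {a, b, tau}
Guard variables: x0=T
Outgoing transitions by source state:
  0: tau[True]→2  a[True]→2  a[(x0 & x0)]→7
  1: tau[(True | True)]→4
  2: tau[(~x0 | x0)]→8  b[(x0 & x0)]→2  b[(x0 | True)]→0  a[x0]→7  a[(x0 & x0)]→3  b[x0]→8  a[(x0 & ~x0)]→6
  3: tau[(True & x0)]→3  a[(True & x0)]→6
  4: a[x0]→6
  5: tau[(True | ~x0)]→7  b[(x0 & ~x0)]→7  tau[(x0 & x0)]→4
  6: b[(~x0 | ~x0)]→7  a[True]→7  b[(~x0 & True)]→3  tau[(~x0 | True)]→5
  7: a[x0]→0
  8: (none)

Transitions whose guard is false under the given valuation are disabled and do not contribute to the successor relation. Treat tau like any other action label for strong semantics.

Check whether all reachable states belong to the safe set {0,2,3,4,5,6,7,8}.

Answer: INVARIANT HOLDS

Trace:
Safe = {0,2,3,4,5,6,7,8}
R = {0,2,3,4,5,6,7,8}
  0: ok
  2: ok
  3: ok
  4: ok
  5: ok
  6: ok
  7: ok
  8: ok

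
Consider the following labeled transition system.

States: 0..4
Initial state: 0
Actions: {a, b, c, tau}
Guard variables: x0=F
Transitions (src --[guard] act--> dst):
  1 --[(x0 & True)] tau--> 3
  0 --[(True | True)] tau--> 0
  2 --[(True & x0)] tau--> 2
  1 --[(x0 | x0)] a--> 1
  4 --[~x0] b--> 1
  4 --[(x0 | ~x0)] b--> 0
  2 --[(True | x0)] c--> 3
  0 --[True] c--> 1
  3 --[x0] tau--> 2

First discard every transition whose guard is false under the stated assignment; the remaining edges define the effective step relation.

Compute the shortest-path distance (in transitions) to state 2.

Answer: UNREACHABLE

Working:
Breadth-first toward 2:
  Layer 0: {0}
  Layer 1: {1}
2 never appears.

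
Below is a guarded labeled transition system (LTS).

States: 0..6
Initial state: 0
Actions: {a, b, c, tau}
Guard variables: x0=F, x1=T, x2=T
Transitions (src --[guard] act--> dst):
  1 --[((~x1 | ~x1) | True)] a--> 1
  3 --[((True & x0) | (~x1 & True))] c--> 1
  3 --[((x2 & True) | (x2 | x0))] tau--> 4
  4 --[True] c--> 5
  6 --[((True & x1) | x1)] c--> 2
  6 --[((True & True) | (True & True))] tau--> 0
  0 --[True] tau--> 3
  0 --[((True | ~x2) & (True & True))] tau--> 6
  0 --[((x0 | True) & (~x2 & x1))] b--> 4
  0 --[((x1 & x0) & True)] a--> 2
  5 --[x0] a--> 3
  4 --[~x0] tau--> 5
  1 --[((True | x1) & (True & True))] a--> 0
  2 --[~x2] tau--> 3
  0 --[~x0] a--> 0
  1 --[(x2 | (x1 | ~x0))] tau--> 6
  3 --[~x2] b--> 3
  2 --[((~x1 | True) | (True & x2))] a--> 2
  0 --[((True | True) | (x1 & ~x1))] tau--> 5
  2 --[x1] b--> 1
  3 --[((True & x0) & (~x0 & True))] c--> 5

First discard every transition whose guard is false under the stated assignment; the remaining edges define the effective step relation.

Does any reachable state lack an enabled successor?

Answer: DEADLOCK at state 5

Trace:
Reach set: {0,1,2,3,4,5,6}
  0: a→0  tau→3  tau→5  tau→6  [4 out]
  1: a→0  a→1  tau→6  [3 out]
  2: a→2  b→1  [2 out]
  3: tau→4  [1 out]
  4: c→5  tau→5  [2 out]
  5: ∅  [STUCK]
  6: c→2  tau→0  [2 out]
trace reaching 5: tau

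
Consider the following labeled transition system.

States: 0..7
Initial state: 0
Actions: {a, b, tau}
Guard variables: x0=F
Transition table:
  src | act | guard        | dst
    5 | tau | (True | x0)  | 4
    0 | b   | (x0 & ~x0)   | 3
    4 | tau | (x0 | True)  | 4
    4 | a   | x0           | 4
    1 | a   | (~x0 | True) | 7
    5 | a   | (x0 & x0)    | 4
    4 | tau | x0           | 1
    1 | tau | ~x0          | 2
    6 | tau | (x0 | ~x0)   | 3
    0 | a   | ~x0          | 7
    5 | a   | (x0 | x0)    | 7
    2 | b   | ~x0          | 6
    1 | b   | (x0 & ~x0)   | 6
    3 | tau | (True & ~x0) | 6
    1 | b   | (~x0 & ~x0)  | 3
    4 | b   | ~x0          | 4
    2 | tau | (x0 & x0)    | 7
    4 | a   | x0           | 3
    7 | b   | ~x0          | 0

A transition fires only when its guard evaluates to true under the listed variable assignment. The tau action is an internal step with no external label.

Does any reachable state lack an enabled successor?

R = {0,7}
  0: a→7  [1 out]
  7: b→0  [1 out]

Answer: DEADLOCK-FREE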